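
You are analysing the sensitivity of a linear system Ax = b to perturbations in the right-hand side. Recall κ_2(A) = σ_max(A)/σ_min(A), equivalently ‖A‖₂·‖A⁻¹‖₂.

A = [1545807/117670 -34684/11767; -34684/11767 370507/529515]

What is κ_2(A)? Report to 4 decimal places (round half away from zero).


378.0000

form AᵀA = [1493050129/8236900 -151170214/3706605; -151170214/3706605 1530820729/166797225] with trace 15117233/79380 and determinant 279841/1102500
solving λ² − 15117233/79380·λ + 279841/1102500 = 0 gives λ = 4761/25, 529/396900
κ = σ_max/σ_min = (69/5)/(23/630) = 378.0000


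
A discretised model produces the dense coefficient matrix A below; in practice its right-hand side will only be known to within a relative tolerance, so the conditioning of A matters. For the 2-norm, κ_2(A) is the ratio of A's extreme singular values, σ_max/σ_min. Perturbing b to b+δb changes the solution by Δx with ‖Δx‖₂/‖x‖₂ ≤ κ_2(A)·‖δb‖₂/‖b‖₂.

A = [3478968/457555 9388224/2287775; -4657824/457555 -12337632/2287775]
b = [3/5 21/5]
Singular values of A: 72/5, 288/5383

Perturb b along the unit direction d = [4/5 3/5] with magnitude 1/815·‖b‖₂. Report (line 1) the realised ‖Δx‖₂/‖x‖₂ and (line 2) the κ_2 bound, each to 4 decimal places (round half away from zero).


0.0017
0.3302

σ_max = 72/5, σ_min = 288/5383
κ = σ_max/σ_min = (72/5)/(288/5383) = 269.1500
perturbation bound = 269.1500·1/815 = 0.3302
solve Ax = b  →  x = [-26.5711 49.3781]
‖b‖₂ = 4.2426 and ‖x‖₂ = 56.0733
Δx = A⁻¹·δb where δb = 1/815·4.2426·d; ‖Δx‖ = 0.0973
realised ‖Δx‖/‖x‖ = 0.0017
so the bound overstates the realised error by a factor of ≈ 190.3191 (computed from the unrounded values)


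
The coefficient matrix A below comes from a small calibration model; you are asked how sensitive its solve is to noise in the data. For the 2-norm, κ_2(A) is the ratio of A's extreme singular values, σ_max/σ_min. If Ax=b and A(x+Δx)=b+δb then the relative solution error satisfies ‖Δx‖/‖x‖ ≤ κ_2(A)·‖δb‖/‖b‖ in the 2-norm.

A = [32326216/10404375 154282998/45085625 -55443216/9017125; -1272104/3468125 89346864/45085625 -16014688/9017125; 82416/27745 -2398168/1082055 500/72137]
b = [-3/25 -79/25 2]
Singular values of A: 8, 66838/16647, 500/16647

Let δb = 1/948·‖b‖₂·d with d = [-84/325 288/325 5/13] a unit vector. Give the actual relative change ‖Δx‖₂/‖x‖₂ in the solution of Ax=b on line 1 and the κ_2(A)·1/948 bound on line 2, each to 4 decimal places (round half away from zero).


from the listed singular values, σ₁ = 8, σ_n = 500/16647
κ_2(A) = 8 / (500/16647) = 266.3520
bound on ‖Δx‖/‖x‖: κ·ε = 266.3520·1/948 = 0.2810
solve Ax = b  →  x = [-31.4095 -43.1246 -39.8528]
‖b‖ = 3.7417, ‖x‖ = 66.5923
δb = ε·‖b‖·d = [-0.0010 0.0035 0.0015]; solving A·Δx = δb gives ‖Δx‖ = 0.1314
relative error = 0.0020
so the bound overstates the realised error by a factor of ≈ 142.3803 (computed from the unrounded values)

0.0020
0.2810


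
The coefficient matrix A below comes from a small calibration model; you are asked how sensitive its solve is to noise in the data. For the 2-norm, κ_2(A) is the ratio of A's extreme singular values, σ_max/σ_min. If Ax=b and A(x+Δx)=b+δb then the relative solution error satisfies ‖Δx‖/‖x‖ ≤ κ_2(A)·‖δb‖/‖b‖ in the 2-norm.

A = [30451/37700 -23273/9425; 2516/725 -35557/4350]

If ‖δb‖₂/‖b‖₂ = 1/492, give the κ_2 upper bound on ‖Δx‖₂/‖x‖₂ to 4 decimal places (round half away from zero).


form AᵀA = [28870841/2274064 -51782425/1705548; -51782425/1705548 373064821/5116644] with trace 10367437/121104 and determinant 1874161/484416
solving λ² − 10367437/121104·λ + 1874161/484416 = 0 gives λ = 1369/16, 1369/30276
κ_2(A) = √(λ_max/λ_min) = √((1369/16) / (1369/30276)) = 43.5000
κ_2(A)·‖δb‖/‖b‖ = 0.0884

0.0884


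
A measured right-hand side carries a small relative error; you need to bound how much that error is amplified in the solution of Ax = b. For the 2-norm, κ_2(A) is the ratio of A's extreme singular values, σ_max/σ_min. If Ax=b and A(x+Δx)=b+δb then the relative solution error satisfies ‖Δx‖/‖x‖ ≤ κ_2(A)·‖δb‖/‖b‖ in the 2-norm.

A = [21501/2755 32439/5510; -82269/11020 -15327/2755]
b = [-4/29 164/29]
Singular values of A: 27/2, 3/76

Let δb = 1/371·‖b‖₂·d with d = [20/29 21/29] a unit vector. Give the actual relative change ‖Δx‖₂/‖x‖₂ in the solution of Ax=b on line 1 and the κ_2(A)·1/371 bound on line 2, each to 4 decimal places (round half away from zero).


0.0038
0.9218

σ_max = 27/2, σ_min = 3/76
κ = σ_max/σ_min = (27/2)/(3/76) = 342.0000
perturbation bound = 342.0000·1/371 = 0.9218
solve Ax = b  →  x = [-61.0370 80.8889]
‖b‖ = 5.6569, ‖x‖ = 101.3338
δb = ε·‖b‖·d = [0.0105 0.0110]; solving A·Δx = δb gives ‖Δx‖ = 0.3863
relative error = 0.0038
realised/bound (from unrounded values) ≈ 0.0041


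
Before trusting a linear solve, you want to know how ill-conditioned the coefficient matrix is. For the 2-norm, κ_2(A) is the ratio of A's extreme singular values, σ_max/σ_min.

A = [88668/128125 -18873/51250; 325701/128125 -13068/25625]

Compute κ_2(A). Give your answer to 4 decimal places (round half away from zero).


AᵀA = [182309049/26265625 -8148762/5253125; -8148762/5253125 1662849/4202500]; tr = 458541/62500, det = 531441/1562500
solving λ² − 458541/62500·λ + 531441/1562500 = 0 gives λ = 729/100, 729/15625
so κ_2 = √((729/100) / (729/15625)) = 12.5000

12.5000


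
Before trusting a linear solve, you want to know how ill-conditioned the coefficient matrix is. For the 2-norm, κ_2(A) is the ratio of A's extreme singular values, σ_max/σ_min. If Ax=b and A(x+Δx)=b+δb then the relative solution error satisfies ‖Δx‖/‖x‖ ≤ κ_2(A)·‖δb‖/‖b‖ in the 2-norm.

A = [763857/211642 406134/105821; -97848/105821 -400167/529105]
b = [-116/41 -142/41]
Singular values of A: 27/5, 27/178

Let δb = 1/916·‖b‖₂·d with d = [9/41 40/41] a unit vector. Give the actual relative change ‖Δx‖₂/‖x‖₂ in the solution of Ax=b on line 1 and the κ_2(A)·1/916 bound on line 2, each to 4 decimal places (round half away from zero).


σ_max = 27/5, σ_min = 27/178
κ_2(A) = (27/5) / (27/178) = 35.6000
worst-case relative error ≤ 35.6000 × 1/916 = 0.0389
solve Ax = b  →  x = [18.8404 -18.4547]
‖b‖ = 4.4721, ‖x‖ = 26.3730
re-solving with b+δb shifts x by Δx of norm 0.0322
realised ‖Δx‖/‖x‖ = 0.0012
realised/bound (from unrounded values) ≈ 0.0314

0.0012
0.0389


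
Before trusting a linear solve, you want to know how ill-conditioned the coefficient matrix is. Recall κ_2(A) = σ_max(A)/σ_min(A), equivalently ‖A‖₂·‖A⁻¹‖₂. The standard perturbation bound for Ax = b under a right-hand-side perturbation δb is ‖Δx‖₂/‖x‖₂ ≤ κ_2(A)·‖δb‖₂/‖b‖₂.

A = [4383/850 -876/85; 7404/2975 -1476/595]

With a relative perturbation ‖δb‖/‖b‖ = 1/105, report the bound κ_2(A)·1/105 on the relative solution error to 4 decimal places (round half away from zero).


form AᵀA = [109233/3332 -49410/833; -49410/833 93600/833] with trace 28449/196 and determinant 8100/49
λ_max, λ_min = (28449/196 ± √783944001/38416)/2 = 144, 225/196
κ_2(A) = √(λ_max/λ_min) = √(144 / (225/196)) = 11.2000
worst-case relative error ≤ 11.2000 × 1/105 = 0.1067

0.1067


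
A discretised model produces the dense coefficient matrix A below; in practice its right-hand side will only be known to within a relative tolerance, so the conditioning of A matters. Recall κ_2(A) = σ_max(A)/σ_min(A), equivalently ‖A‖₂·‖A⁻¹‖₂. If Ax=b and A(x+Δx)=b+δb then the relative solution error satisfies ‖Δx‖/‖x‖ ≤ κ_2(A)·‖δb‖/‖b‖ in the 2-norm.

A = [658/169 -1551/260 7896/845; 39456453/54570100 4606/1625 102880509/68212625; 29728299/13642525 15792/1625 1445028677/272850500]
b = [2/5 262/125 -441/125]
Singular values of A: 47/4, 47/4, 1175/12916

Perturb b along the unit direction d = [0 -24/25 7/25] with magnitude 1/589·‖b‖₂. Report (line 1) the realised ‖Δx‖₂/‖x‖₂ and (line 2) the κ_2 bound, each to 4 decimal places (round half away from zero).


largest singular value 47/4, smallest 1175/12916
condition number: (47/4) ÷ (1175/12916) = 129.1600
bound on ‖Δx‖/‖x‖: κ·ε = 129.1600·1/589 = 0.2193
solve Ax = b  →  x = [30.4051 -0.2226 -12.7681]
‖b‖ = 4.1231, ‖x‖ = 32.9779
δb = ε·‖b‖·d = [0.0000 -0.0067 0.0020]; solving A·Δx = δb gives ‖Δx‖ = 0.0769
realised ‖Δx‖/‖x‖ = 0.0023
realised/bound (from unrounded values) ≈ 0.0106

0.0023
0.2193


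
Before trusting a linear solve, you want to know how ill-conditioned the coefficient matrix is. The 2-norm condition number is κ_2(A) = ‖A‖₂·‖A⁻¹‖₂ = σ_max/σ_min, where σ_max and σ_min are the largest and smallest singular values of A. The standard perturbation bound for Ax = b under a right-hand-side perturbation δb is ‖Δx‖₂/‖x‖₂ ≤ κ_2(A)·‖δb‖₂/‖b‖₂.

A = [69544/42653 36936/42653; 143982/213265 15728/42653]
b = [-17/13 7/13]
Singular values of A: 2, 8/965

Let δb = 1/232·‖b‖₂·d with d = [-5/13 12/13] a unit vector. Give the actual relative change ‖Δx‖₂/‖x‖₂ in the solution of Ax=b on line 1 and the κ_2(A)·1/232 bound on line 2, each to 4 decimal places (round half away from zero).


largest singular value 2, smallest 8/965
κ = σ_max/σ_min = 2/(8/965) = 241.2500
κ_2(A)·‖δb‖/‖b‖ = 1.0399
solve Ax = b  →  x = [-57.2059 106.1985]
‖b‖ = 1.4142, ‖x‖ = 120.6260
re-solving with b+δb shifts x by Δx of norm 0.7353
dividing the unrounded norms, ‖Δx‖/‖x‖ = 0.0061
realised/bound (from unrounded values) ≈ 0.0059

0.0061
1.0399


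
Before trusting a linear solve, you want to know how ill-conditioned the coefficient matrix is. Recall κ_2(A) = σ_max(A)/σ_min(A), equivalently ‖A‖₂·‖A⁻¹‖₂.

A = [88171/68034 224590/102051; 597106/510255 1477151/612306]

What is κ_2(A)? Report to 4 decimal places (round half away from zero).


form AᵀA = [222096977/72843300 62010224/10926495; 62010224/10926495 279627833/26223588] with trace 264399077/19282050 and determinant 1874161/6170256
eigenvalues of AᵀA: λ = (tr ± √(tr²−4·det))/2 = 1369/100, 34225/1542564
κ_2(A) = √(λ_max/λ_min) = √((1369/100) / (34225/1542564)) = 24.8400

24.8400


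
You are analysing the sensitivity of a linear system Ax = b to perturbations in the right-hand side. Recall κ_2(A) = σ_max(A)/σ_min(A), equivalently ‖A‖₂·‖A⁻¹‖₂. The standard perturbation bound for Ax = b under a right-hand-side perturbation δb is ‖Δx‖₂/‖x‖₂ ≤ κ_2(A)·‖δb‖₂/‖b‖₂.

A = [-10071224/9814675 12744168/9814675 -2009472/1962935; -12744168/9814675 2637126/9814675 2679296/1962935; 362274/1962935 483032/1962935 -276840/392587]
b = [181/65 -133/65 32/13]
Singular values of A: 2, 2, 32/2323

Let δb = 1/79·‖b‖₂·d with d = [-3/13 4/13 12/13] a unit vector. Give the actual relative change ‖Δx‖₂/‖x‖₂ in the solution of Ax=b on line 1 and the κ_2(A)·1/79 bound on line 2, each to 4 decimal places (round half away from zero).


largest singular value 2, smallest 32/2323
condition number: 2 ÷ (32/2323) = 145.1875
κ_2(A)·‖δb‖/‖b‖ = 1.8378
solve Ax = b  →  x = [40.2673 54.5231 26.0745]
‖b‖₂ = 4.2426 and ‖x‖₂ = 72.6230
δb = ε·‖b‖·d = [-0.0124 0.0165 0.0496]; solving A·Δx = δb gives ‖Δx‖ = 3.8986
realised ‖Δx‖/‖x‖ = 0.0537
realised/bound (from unrounded values) ≈ 0.0292

0.0537
1.8378


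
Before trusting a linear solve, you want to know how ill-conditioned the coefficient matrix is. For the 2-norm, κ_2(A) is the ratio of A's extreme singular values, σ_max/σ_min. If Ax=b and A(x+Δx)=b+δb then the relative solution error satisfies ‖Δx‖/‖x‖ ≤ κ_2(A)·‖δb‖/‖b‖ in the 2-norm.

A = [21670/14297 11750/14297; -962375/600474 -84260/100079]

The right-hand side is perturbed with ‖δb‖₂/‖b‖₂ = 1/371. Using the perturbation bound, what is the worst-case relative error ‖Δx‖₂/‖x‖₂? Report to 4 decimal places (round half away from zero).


0.4104

M = AᵀA = [2086231225/428738436 92716250/35728203; 92716250/35728203 16486100/11909401]. tr(M)=9272425/1483524, det(M)=625/370881
eigenvalues of AᵀA: λ = (tr ± √(tr²−4·det))/2 = 25/4, 100/370881
so κ_2 = √((25/4) / (100/370881)) = 152.2500
worst-case relative error ≤ 152.2500 × 1/371 = 0.4104


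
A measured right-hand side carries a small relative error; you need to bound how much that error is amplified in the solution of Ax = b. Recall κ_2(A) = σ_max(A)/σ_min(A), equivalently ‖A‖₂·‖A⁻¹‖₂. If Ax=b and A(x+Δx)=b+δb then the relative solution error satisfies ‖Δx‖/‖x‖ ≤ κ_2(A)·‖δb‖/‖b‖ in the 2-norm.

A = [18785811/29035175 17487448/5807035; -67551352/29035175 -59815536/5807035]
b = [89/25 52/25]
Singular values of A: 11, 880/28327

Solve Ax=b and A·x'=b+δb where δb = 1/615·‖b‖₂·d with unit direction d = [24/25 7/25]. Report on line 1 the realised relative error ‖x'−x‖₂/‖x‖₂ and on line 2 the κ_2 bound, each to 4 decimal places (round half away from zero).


0.0017
0.5758

σ_max = 11, σ_min = 880/28327
condition number: 11 ÷ (880/28327) = 354.0875
worst-case relative error ≤ 354.0875 × 1/615 = 0.5758
solve Ax = b  →  x = [-125.6386 28.1755]
‖b‖₂ = 4.1231 and ‖x‖₂ = 128.7591
δb = ε·‖b‖·d = [0.0064 0.0019]; solving A·Δx = δb gives ‖Δx‖ = 0.2158
dividing the unrounded norms, ‖Δx‖/‖x‖ = 0.0017
so the bound overstates the realised error by a factor of ≈ 343.5154 (computed from the unrounded values)


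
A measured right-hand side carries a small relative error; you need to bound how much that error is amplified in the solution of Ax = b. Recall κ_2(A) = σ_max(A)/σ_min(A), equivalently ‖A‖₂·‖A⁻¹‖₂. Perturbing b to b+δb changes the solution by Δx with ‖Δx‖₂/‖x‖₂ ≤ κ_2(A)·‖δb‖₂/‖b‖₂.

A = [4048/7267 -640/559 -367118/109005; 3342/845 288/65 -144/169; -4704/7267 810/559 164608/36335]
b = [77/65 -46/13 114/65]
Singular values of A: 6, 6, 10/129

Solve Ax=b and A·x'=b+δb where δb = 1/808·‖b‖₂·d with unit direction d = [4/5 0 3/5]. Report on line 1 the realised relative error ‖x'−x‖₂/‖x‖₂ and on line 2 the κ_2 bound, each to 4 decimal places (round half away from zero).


σ_max = 6, σ_min = 10/129
condition number: 6 ÷ (10/129) = 77.4000
perturbation bound = 77.4000·1/808 = 0.0958
solve Ax = b  →  x = [18.6472 -15.8800 8.1308]
‖b‖₂ = 4.1231 and ‖x‖₂ = 25.8070
re-solving with b+δb shifts x by Δx of norm 0.0658
dividing the unrounded norms, ‖Δx‖/‖x‖ = 0.0026
tightness: 0.0026 against a bound of 0.0958 (unrounded ratio ≈ 0.0266)

0.0026
0.0958


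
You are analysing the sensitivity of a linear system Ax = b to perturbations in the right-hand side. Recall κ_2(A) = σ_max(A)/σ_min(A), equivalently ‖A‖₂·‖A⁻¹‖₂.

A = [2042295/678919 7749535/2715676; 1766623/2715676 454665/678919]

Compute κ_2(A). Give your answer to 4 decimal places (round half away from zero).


114.2000

form AᵀA = [41556489409/4387207696 2473238880/274200481; 2473238880/274200481 37693525825/4387207696] with trace 47116537/2608328 and determinant 2088025/83466496
char-poly roots: 289/16 and 7225/5216656
κ_2(A) = √(λ_max/λ_min) = √((289/16) / (7225/5216656)) = 114.2000


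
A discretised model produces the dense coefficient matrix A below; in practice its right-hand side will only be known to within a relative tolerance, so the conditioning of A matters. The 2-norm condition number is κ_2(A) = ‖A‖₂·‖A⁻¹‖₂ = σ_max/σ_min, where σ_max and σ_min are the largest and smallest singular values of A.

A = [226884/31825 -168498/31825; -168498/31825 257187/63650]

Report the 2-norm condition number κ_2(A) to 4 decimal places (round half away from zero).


159.1250

form AᵀA = [15973585092/202566125 -11979449559/202566125; -11979449559/202566125 35942291397/810264500] with trace 19967326353/162052900 and determinant 607228164/1012830625
λ_max, λ_min = (19967326353/162052900 ± √15945245748513921609/1050445695936400)/2 = 12321/100, 197136/40513225
κ_2(A) = √(λ_max/λ_min) = √((12321/100) / (197136/40513225)) = 159.1250


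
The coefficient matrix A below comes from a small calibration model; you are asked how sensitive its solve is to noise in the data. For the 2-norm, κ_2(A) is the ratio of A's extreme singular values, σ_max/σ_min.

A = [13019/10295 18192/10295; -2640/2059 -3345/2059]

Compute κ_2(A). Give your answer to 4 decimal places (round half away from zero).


AᵀA = [408721/126025 544128/126025; 544128/126025 726129/126025]; tr = 45394/5041, det = 225/5041
solving λ² − 45394/5041·λ + 225/5041 = 0 gives λ = 9, 25/5041
κ = σ_max/σ_min = 3/(5/71) = 42.6000

42.6000


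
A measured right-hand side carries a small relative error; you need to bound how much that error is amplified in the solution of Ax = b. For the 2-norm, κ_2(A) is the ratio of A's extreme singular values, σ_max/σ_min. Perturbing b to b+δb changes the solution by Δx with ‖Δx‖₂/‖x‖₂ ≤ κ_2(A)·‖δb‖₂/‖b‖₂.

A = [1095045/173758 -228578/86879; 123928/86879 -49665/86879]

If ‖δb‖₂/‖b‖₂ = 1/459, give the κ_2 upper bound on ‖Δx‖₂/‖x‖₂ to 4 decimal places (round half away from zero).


M = AᵀA = [57683437/1381588 -6008625/345397; -6008625/345397 2503753/345397]. tr(M)=5207573/106276, det(M)=2401/106276
eigenvalues of AᵀA: λ = (tr ± √(tr²−4·det))/2 = 49, 49/106276
so κ_2 = √(49 / (49/106276)) = 326.0000
worst-case relative error ≤ 326.0000 × 1/459 = 0.7102

0.7102


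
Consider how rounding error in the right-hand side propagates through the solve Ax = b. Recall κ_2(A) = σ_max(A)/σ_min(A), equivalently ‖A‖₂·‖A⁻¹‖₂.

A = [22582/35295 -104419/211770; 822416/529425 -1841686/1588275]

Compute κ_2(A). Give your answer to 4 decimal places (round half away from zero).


183.2625

M = AᵀA = [4681101124/1658525625 -10531987529/4975576875; -10531987529/4975576875 94795727761/59706922500]. tr(M)=10532614729/2388276900, det(M)=38416/66341025
eigenvalues of AᵀA: λ = (tr ± √(tr²−4·det))/2 = 441/100, 3136/23882769
σ_max=√(441/100)=(21/10), σ_min=√(3136/23882769)=(56/4887) → κ = 183.2625


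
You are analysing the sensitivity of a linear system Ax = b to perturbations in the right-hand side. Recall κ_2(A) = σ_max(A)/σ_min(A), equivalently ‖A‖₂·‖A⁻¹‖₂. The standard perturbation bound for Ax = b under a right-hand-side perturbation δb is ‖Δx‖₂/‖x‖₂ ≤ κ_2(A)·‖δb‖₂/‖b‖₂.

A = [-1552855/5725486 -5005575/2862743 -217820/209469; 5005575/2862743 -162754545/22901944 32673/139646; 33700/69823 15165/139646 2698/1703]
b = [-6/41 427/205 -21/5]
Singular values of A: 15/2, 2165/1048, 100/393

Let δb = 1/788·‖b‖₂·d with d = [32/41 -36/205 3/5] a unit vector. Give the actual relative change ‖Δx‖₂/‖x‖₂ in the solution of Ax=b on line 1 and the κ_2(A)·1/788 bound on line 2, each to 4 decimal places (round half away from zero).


from the listed singular values, σ₁ = 15/2, σ_n = 100/393
κ = σ_max/σ_min = (15/2)/(100/393) = 29.4750
perturbation bound = 29.4750·1/788 = 0.0374
solve Ax = b  →  x = [10.1313 2.0062 -5.8751]
‖b‖₂ = 4.6904 and ‖x‖₂ = 11.8821
re-solving with b+δb shifts x by Δx of norm 0.0234
realised ‖Δx‖/‖x‖ = 0.0020
so the bound overstates the realised error by a factor of ≈ 18.9995 (computed from the unrounded values)

0.0020
0.0374


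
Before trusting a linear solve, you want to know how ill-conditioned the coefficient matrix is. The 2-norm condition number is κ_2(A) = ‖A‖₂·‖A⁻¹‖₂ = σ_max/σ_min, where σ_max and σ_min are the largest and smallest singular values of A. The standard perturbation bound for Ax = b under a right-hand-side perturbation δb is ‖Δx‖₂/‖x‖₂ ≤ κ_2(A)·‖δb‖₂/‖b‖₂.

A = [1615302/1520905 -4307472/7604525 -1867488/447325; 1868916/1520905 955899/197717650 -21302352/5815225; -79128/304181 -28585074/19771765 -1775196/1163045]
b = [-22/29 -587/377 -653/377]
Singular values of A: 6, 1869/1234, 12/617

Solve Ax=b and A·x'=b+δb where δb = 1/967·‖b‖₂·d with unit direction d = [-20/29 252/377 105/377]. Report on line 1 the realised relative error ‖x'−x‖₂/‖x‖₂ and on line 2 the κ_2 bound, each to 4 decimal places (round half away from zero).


largest singular value 6, smallest 12/617
κ_2(A) = 6 / (12/617) = 308.5000
perturbation bound = 308.5000·1/967 = 0.3190
solve Ax = b  →  x = [-43.3246 23.8547 -14.0767]
‖b‖₂ = 2.4495 and ‖x‖₂ = 51.4220
Δx = A⁻¹·δb where δb = 1/967·2.4495·d; ‖Δx‖ = 0.1302
realised ‖Δx‖/‖x‖ = 0.0025
tightness: 0.0025 against a bound of 0.3190 (unrounded ratio ≈ 0.0079)

0.0025
0.3190


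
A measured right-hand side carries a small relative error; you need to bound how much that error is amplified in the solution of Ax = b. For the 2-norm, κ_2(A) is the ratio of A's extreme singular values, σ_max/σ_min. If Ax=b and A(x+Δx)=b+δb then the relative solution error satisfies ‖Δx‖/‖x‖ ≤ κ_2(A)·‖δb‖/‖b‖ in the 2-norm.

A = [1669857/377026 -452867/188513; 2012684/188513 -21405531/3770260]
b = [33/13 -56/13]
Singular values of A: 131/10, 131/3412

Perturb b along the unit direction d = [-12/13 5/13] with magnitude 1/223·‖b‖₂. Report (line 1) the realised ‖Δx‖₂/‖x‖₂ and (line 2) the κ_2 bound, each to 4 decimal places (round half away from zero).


0.0056
1.5300

largest singular value 131/10, smallest 131/3412
κ_2(A) = (131/10) / (131/3412) = 341.2000
bound on ‖Δx‖/‖x‖: κ·ε = 341.2000·1/223 = 1.5300
solve Ax = b  →  x = [-49.2295 -91.8186]
2-norm of b is 5.0000; of x, 104.1835
re-solving with b+δb shifts x by Δx of norm 0.5840
realised ‖Δx‖/‖x‖ = 0.0056
so the bound overstates the realised error by a factor of ≈ 272.9607 (computed from the unrounded values)


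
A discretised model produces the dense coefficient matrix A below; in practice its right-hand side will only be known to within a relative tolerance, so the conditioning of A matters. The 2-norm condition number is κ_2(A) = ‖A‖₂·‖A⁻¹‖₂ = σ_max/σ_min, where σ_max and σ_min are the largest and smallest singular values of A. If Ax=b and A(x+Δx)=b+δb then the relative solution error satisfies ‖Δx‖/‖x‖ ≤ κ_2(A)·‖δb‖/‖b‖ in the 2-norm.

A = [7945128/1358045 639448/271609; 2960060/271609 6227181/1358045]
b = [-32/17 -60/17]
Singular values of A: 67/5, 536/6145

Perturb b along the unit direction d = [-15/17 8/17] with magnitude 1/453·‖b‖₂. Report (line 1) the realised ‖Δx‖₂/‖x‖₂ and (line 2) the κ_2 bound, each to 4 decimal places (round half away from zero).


from the listed singular values, σ₁ = 67/5, σ_n = 536/6145
κ_2(A) = (67/5) / (536/6145) = 153.6250
perturbation bound = 153.6250·1/453 = 0.3391
solve Ax = b  →  x = [-0.2755 -0.1148]
‖b‖ = 4.0000, ‖x‖ = 0.2985
Δx = A⁻¹·δb where δb = 1/453·4.0000·d; ‖Δx‖ = 0.1012
relative error = 0.3391
tightness: 0.3391 against a bound of 0.3391; the bound is attained (ratio 1)

0.3391
0.3391


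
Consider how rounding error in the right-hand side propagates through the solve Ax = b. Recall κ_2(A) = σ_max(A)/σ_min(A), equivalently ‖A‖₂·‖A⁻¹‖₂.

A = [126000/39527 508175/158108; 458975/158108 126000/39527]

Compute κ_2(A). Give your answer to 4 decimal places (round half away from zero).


form AᵀA = [552525625/29724304 36225000/1857769; 36225000/1857769 609105625/29724304] with trace 690625/17672 and determinant 390625/565504
char-poly roots: 625/16 and 625/35344
κ_2(A) = √(λ_max/λ_min) = √((625/16) / (625/35344)) = 47.0000

47.0000


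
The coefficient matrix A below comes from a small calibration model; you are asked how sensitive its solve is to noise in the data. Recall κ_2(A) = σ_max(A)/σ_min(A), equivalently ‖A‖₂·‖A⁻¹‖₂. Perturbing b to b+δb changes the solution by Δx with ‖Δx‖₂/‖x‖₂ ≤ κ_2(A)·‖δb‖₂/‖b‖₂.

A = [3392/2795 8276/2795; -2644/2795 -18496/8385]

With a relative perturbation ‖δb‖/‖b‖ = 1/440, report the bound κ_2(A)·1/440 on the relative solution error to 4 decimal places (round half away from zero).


0.2932

form AᵀA = [56912/24037 409600/72111; 409600/72111 2949328/216333] with trace 266272/16641 and determinant 256/16641
λ_max, λ_min = (266272/16641 ± √70883737600/276922881)/2 = 16, 16/16641
κ_2(A) = √(λ_max/λ_min) = √(16 / (16/16641)) = 129.0000
bound on ‖Δx‖/‖x‖: κ·ε = 129.0000·1/440 = 0.2932


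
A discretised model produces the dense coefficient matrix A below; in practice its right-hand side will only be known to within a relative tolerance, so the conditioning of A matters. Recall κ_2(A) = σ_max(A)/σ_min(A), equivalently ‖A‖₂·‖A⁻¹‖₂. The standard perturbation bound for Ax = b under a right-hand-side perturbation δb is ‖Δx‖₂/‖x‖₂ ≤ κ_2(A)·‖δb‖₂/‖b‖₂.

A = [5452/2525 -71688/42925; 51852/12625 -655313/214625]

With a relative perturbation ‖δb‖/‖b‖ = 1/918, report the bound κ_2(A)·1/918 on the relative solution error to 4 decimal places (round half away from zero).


form AᵀA = [3431737504/159390625 -2573550828/159390625; -2573550828/159390625 1930499521/159390625] with trace 214489481/6375625 and determinant 11316496/159390625
λ_max, λ_min = (214489481/6375625 ± √45994193502079761/40648594140625)/2 = 841/25, 13456/6375625
κ = σ_max/σ_min = (29/5)/(116/2525) = 126.2500
κ_2(A)·‖δb‖/‖b‖ = 0.1375

0.1375


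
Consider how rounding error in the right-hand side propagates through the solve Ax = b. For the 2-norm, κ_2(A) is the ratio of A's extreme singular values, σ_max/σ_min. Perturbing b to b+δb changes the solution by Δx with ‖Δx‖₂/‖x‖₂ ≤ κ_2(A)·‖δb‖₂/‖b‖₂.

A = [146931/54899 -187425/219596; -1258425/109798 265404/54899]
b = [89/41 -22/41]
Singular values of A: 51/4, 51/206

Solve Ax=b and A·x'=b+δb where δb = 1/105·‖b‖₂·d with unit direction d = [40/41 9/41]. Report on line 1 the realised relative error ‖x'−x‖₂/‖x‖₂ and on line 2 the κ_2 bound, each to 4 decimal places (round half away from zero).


0.0106
0.4905

σ_max = 51/4, σ_min = 51/206
κ = σ_max/σ_min = (51/4)/(51/206) = 51.5000
worst-case relative error ≤ 51.5000 × 1/105 = 0.4905
solve Ax = b  →  x = [3.1795 7.4268]
2-norm of b is 2.2361; of x, 8.0788
δb = ε·‖b‖·d = [0.0208 0.0047]; solving A·Δx = δb gives ‖Δx‖ = 0.0860
relative error = 0.0106
tightness: 0.0106 against a bound of 0.4905 (unrounded ratio ≈ 0.0217)


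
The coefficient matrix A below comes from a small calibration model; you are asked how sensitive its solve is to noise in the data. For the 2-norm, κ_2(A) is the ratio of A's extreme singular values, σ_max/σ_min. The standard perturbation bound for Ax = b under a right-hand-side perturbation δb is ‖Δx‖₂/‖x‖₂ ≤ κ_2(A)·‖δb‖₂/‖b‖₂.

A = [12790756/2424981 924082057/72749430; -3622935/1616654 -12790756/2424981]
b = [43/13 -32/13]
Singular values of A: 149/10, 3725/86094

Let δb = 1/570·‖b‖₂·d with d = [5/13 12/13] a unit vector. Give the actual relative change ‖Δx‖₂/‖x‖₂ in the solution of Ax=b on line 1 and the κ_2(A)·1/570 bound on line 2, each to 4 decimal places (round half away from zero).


largest singular value 149/10, smallest 3725/86094
κ = σ_max/σ_min = (149/10)/(3725/86094) = 344.3760
bound on ‖Δx‖/‖x‖: κ·ε = 344.3760·1/570 = 0.6042
solve Ax = b  →  x = [21.4379 -8.6416]
2-norm of b is 4.1231; of x, 23.1140
Δx = A⁻¹·δb where δb = 1/570·4.1231·d; ‖Δx‖ = 0.1672
relative error = 0.0072
tightness: 0.0072 against a bound of 0.6042 (unrounded ratio ≈ 0.0120)

0.0072
0.6042


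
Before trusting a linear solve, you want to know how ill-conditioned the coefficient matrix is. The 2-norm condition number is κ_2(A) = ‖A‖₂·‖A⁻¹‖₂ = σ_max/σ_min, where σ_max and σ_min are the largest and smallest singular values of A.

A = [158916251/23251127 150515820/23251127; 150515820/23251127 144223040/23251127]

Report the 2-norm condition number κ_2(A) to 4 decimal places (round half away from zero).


form AᵀA = [56967166352161/642823908169 54253577834820/642823908169; 54253577834820/642823908169 51670983754000/642823908169] with trace 129177348521/764356609 and determinant 182790400/764356609
eigenvalues of AᵀA: λ = (tr ± √(tr²−4·det))/2 = 169, 1081600/764356609
so κ_2 = √(169 / (1081600/764356609)) = 345.5875

345.5875


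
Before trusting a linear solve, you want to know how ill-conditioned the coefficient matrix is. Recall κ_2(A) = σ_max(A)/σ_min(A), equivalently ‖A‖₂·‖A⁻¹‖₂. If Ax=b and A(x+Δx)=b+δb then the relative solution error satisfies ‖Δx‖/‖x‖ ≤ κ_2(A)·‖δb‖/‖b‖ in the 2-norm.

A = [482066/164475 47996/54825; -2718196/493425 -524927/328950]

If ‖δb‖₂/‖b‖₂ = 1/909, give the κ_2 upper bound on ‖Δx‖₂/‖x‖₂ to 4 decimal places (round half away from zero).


0.3193

M = AᵀA = [6560607716/168490125 637828646/56163375; 637828646/56163375 248082029/74884500]. tr(M)=227801353/5391684, det(M)=28561/1347921
eigenvalues of AᵀA: λ = (tr ± √(tr²−4·det))/2 = 169/4, 676/1347921
σ_max=√(169/4)=(13/2), σ_min=√(676/1347921)=(26/1161) → κ = 290.2500
perturbation bound = 290.2500·1/909 = 0.3193


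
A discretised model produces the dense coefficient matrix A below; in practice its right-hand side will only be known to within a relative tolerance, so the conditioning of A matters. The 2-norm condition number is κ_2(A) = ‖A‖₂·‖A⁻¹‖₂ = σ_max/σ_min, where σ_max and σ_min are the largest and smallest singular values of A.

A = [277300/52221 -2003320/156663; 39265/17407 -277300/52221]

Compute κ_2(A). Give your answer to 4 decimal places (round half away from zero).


347.6250

M = AᵀA = [537106225/16136289 -3866948500/48408867; -3866948500/48408867 27842299600/145226601]. tr(M)=193350625/859329, det(M)=40000/95481
char-poly roots: 225 and 1600/859329
κ = σ_max/σ_min = 15/(40/927) = 347.6250


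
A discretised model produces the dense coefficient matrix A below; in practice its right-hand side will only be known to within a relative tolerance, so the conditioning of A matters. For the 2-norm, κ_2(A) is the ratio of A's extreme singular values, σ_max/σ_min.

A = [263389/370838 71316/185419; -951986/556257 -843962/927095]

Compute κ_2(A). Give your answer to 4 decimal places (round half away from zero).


form AᵀA = [1479106601/430799652 328687394/179499855; 328687394/179499855 292175828/299166425] with trace 2793882049/633528900 and determinant 2401/17598025
eigenvalues of AᵀA: λ = (tr ± √(tr²−4·det))/2 = 441/100, 196/6335289
κ = σ_max/σ_min = (21/10)/(14/2517) = 377.5500

377.5500


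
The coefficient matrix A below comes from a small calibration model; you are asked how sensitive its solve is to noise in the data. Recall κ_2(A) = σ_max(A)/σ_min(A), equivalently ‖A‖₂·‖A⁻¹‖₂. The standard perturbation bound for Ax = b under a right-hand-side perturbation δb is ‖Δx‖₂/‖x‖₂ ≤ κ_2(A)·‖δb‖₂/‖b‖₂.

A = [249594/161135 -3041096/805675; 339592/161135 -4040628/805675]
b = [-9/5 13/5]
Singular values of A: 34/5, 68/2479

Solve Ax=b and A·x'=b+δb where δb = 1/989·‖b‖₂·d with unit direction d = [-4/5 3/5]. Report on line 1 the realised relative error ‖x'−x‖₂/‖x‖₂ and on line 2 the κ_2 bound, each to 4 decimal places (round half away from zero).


σ_max = 34/5, σ_min = 68/2479
condition number: (34/5) ÷ (68/2479) = 247.9000
bound on ‖Δx‖/‖x‖: κ·ε = 247.9000·1/989 = 0.2507
solve Ax = b  →  x = [101.0113 41.9287]
‖b‖ = 3.1623, ‖x‖ = 109.3677
δb = ε·‖b‖·d = [-0.0026 0.0019]; solving A·Δx = δb gives ‖Δx‖ = 0.1166
relative error = 0.0011
tightness: 0.0011 against a bound of 0.2507 (unrounded ratio ≈ 0.0043)

0.0011
0.2507


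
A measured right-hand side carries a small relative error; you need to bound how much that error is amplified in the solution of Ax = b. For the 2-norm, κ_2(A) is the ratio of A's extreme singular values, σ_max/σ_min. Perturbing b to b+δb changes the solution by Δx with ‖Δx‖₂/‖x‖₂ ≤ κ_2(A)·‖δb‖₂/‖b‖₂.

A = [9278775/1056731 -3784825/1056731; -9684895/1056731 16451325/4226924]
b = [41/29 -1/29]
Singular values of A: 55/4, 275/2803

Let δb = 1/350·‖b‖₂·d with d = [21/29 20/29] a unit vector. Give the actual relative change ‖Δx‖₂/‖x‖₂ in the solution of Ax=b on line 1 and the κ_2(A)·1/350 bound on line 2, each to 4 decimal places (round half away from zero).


0.0040
0.4004

σ_max = 55/4, σ_min = 275/2803
condition number: (55/4) ÷ (275/2803) = 140.1500
bound on ‖Δx‖/‖x‖: κ·ε = 140.1500·1/350 = 0.4004
solve Ax = b  →  x = [3.9874 9.3807]
‖b‖₂ = 1.4142 and ‖x‖₂ = 10.1930
with δb = [0.0029 0.0028], A·Δx = δb → ‖Δx‖ = 0.0412
realised ‖Δx‖/‖x‖ = 0.0040
realised/bound (from unrounded values) ≈ 0.0101


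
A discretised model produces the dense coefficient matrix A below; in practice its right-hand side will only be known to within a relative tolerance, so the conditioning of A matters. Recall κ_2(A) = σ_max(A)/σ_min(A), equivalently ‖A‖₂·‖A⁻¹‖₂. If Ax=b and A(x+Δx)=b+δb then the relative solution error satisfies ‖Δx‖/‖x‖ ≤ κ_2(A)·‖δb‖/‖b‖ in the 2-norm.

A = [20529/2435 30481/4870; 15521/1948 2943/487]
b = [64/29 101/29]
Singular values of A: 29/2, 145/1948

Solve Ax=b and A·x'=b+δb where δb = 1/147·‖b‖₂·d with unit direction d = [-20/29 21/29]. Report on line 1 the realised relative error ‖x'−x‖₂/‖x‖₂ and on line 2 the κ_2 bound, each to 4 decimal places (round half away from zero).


0.0280
1.3252

from the listed singular values, σ₁ = 29/2, σ_n = 145/1948
κ = σ_max/σ_min = (29/2)/(145/1948) = 194.8000
worst-case relative error ≤ 194.8000 × 1/147 = 1.3252
solve Ax = b  →  x = [-7.8400 10.9131]
2-norm of b is 4.1231; of x, 13.4373
with δb = [-0.0193 0.0203], A·Δx = δb → ‖Δx‖ = 0.3768
dividing the unrounded norms, ‖Δx‖/‖x‖ = 0.0280
tightness: 0.0280 against a bound of 1.3252 (unrounded ratio ≈ 0.0212)


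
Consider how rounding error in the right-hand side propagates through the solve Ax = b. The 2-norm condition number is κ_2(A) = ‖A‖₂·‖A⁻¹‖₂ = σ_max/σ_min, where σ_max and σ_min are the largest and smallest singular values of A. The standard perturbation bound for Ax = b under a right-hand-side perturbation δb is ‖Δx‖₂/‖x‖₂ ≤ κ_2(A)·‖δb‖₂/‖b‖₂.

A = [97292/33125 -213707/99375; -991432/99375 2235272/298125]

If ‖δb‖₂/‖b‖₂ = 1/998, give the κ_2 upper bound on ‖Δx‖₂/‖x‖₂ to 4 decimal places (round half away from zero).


0.2987

form AᵀA = [1709006416/15800625 -3845196836/47401875; -3845196836/47401875 8651963281/142205625] with trace 961320841/5688225 and determinant 1827904/5688225
eigenvalues of AᵀA: λ = (tr ± √(tr²−4·det))/2 = 169, 10816/5688225
σ_max=√169=13, σ_min=√(10816/5688225)=(104/2385) → κ = 298.1250
perturbation bound = 298.1250·1/998 = 0.2987


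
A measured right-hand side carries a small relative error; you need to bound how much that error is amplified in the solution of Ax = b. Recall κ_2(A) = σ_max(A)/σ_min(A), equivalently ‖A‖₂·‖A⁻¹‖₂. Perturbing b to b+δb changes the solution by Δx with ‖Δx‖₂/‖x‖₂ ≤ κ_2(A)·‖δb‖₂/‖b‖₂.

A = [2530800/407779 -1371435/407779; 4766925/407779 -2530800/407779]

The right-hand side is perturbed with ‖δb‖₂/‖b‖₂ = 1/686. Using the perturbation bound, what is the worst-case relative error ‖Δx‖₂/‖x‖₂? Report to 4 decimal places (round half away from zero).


0.4114

form AᵀA = [100790735625/575376169 -53754192000/575376169; -53754192000/575376169 28670528025/575376169] with trace 447962850/1990921 and determinant 1265625/1990921
λ_max, λ_min = (447962850/1990921 ± √200660635942560000/3963766428241)/2 = 225, 5625/1990921
σ_max=√225=15, σ_min=√(5625/1990921)=(75/1411) → κ = 282.2000
worst-case relative error ≤ 282.2000 × 1/686 = 0.4114


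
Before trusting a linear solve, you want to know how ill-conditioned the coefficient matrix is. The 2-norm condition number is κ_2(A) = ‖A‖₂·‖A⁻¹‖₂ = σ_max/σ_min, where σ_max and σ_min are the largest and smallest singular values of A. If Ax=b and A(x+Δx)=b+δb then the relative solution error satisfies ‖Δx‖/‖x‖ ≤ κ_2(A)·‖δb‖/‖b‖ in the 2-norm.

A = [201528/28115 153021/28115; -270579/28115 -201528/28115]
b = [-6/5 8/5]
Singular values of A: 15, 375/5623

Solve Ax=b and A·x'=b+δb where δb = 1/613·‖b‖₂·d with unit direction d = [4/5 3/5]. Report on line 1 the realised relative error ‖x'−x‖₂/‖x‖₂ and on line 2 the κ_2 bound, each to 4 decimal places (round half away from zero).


largest singular value 15, smallest 375/5623
condition number: 15 ÷ (375/5623) = 224.9200
perturbation bound = 224.9200·1/613 = 0.3669
solve Ax = b  →  x = [-0.1067 -0.0800]
2-norm of b is 2.0000; of x, 0.1333
Δx = A⁻¹·δb where δb = 1/613·2.0000·d; ‖Δx‖ = 0.0489
realised ‖Δx‖/‖x‖ = 0.3669
tightness: 0.3669 against a bound of 0.3669; the bound is attained (ratio 1)

0.3669
0.3669


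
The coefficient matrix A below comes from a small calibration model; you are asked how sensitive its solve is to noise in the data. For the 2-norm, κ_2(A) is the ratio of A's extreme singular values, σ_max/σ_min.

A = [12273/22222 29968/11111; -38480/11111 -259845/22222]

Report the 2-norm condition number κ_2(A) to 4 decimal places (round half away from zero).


AᵀA = [3613009/293764 3083472/73441; 3083472/73441 42303241/293764]; tr = 22958125/146882, det = 9765625/1175056
λ_max, λ_min = (22958125/146882 ± √131589576562500/5393580481)/2 = 625/4, 15625/293764
κ_2(A) = √(λ_max/λ_min) = √((625/4) / (15625/293764)) = 54.2000

54.2000


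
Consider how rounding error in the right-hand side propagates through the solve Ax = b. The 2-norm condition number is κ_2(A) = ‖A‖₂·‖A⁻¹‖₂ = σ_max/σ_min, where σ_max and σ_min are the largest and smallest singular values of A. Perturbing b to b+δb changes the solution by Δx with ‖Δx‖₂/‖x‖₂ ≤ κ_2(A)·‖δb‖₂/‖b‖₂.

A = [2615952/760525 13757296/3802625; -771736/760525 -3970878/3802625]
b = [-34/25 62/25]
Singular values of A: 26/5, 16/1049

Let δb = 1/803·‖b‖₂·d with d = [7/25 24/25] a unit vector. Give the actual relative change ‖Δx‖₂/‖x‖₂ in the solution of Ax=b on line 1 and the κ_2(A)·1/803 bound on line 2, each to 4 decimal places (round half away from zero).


0.0018
0.4246

from the listed singular values, σ₁ = 26/5, σ_n = 16/1049
condition number: (26/5) ÷ (16/1049) = 340.9250
perturbation bound = 340.9250·1/803 = 0.4246
solve Ax = b  →  x = [-95.2178 90.1525]
‖b‖ = 2.8284, ‖x‖ = 131.1256
δb = ε·‖b‖·d = [0.0010 0.0034]; solving A·Δx = δb gives ‖Δx‖ = 0.2309
realised ‖Δx‖/‖x‖ = 0.0018
so the bound overstates the realised error by a factor of ≈ 241.0714 (computed from the unrounded values)


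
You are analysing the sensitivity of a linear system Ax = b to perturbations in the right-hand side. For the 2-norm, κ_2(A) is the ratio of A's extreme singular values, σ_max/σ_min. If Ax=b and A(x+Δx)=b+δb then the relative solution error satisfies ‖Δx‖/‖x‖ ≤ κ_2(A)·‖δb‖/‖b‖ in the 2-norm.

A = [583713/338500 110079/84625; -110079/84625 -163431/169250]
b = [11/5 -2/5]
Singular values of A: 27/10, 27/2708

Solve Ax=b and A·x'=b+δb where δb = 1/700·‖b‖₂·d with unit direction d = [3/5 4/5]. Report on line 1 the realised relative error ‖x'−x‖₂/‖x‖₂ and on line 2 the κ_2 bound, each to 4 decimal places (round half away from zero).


0.0032
0.3869

largest singular value 27/10, smallest 27/2708
κ = σ_max/σ_min = (27/10)/(27/2708) = 270.8000
bound on ‖Δx‖/‖x‖: κ·ε = 270.8000·1/700 = 0.3869
solve Ax = b  →  x = [-59.5852 80.6815]
‖b‖₂ = 2.2361 and ‖x‖₂ = 100.2990
δb = ε·‖b‖·d = [0.0019 0.0026]; solving A·Δx = δb gives ‖Δx‖ = 0.3204
realised ‖Δx‖/‖x‖ = 0.0032
realised/bound (from unrounded values) ≈ 0.0083
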